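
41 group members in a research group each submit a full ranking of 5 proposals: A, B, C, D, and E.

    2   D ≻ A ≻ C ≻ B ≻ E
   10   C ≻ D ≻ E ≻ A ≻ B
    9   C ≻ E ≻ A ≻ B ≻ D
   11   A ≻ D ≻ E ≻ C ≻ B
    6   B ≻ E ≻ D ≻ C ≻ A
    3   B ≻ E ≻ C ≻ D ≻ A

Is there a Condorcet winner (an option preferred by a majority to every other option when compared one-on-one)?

Head-to-head results (41 voters total):
A vs B: A wins 32–9.
A vs C: C wins 28–13.
A vs D: D wins 21–20.
A vs E: E wins 28–13.
B vs C: C wins 32–9.
B vs D: D wins 23–18.
B vs E: E wins 30–11.
C vs D: C wins 22–19.
C vs E: C wins 21–20.
D vs E: D wins 23–18.
C beats each rival — A (28–13), B (32–9), D (22–19), E (21–20) — so C is the Condorcet winner.

Yes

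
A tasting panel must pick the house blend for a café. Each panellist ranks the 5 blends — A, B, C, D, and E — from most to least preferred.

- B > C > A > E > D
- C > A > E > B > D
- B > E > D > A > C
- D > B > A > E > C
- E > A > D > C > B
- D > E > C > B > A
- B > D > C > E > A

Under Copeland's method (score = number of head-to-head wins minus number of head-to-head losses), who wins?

Pairwise results:
  A vs B: B wins 5–2.
  A vs C: C wins 4–3.
  A vs D: D wins 4–3.
  A vs E: E wins 4–3.
  B vs C: B wins 4–3.
  B vs D: B wins 4–3.
  B vs E: B wins 4–3.
  C vs D: D wins 5–2.
  C vs E: E wins 4–3.
  D vs E: E wins 4–3.
Copeland scores (wins − losses):
  A: 0 − 4 = -4
  B: 4 − 0 = 4
  C: 1 − 3 = -2
  D: 2 − 2 = 0
  E: 3 − 1 = 2
B has the best Copeland score.

B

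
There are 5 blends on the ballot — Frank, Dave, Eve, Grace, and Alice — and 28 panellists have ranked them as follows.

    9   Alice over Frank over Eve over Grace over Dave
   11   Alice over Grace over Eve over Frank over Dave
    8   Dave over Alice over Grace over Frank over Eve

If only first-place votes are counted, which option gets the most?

First-place vote totals:
  Frank: 0
  Dave: 8
  Eve: 0
  Grace: 0
  Alice: 20
Alice has the most first-place votes.

Alice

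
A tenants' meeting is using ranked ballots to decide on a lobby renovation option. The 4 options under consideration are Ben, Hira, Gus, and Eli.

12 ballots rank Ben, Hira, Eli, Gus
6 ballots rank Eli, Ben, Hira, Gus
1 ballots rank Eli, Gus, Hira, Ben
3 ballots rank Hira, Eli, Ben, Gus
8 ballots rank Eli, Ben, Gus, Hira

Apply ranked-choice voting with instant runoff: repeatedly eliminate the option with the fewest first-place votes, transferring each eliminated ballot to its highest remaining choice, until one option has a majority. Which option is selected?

Eli

Round 1: Eli 15, Ben 12, Hira 3, Gus 0. Gus has the fewest and is eliminated.
Round 2: Eli 15, Ben 12, Hira 3. Hira has the fewest and is eliminated.
Round 3: Eli 18, Ben 12. Eli has a majority.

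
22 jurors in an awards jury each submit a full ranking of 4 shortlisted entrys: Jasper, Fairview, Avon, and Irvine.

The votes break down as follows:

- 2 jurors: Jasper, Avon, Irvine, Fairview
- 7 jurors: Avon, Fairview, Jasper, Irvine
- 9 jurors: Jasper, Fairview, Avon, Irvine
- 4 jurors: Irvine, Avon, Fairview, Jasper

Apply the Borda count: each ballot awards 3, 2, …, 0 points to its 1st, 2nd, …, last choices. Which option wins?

Avon

Borda scores:
  Jasper: 2·3 + 7·1 + 9·3 + 4·0 = 40
  Fairview: 2·0 + 7·2 + 9·2 + 4·1 = 36
  Avon: 2·2 + 7·3 + 9·1 + 4·2 = 42
  Irvine: 2·1 + 7·0 + 9·0 + 4·3 = 14
Avon has the highest total.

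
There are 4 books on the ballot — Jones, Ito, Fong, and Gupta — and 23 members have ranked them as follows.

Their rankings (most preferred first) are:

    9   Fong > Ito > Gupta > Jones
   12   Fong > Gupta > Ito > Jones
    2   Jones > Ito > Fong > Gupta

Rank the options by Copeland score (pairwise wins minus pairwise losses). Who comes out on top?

Fong

Pairwise results:
  Jones vs Ito: Ito wins 21–2.
  Jones vs Fong: Fong wins 21–2.
  Jones vs Gupta: Gupta wins 21–2.
  Ito vs Fong: Fong wins 21–2.
  Ito vs Gupta: Gupta wins 12–11.
  Fong vs Gupta: Fong wins 23–0.
Copeland scores (wins − losses):
  Jones: 0 − 3 = -3
  Ito: 1 − 2 = -1
  Fong: 3 − 0 = 3
  Gupta: 2 − 1 = 1
Fong has the best Copeland score.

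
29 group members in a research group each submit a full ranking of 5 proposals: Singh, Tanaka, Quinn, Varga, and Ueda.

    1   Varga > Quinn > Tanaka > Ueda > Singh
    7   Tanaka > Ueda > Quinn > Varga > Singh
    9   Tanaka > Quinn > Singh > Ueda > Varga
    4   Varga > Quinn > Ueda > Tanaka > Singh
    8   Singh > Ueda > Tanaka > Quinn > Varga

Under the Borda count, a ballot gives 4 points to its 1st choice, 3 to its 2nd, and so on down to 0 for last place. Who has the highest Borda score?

Tanaka

Borda scores:
  Singh: 0 + 7·0 + 9·2 + 4·0 + 8·4 = 50
  Tanaka: 2 + 7·4 + 9·4 + 4·1 + 8·2 = 86
  Quinn: 3 + 7·2 + 9·3 + 4·3 + 8·1 = 64
  Varga: 4 + 7·1 + 9·0 + 4·4 + 8·0 = 27
  Ueda: 1 + 7·3 + 9·1 + 4·2 + 8·3 = 63
Tanaka has the highest total.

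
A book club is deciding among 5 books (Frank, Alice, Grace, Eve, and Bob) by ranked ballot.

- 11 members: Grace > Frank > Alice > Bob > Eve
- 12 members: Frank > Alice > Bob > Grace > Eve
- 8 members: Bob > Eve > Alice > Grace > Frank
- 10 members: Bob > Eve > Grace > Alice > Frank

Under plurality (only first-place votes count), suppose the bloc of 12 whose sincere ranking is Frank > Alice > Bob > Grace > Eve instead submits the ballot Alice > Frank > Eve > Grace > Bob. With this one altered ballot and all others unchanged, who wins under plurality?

Bob

First-place totals with the altered ballot: Frank 0, Alice 12, Grace 11, Eve 0, Bob 18.
The winner is unchanged: still Bob.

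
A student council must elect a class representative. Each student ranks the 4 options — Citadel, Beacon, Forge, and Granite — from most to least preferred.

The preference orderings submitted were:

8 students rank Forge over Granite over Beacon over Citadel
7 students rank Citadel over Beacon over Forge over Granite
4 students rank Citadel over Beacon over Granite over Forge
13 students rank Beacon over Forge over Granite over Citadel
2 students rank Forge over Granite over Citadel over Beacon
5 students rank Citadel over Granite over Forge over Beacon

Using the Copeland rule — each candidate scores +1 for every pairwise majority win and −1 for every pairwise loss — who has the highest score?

Beacon

Pairwise results:
  Citadel vs Beacon: Beacon wins 21–18.
  Citadel vs Forge: Forge wins 23–16.
  Citadel vs Granite: Granite wins 23–16.
  Beacon vs Forge: Beacon wins 24–15.
  Beacon vs Granite: Beacon wins 24–15.
  Forge vs Granite: Forge wins 30–9.
Copeland scores (wins − losses):
  Citadel: 0 − 3 = -3
  Beacon: 3 − 0 = 3
  Forge: 2 − 1 = 1
  Granite: 1 − 2 = -1
Beacon has the best Copeland score.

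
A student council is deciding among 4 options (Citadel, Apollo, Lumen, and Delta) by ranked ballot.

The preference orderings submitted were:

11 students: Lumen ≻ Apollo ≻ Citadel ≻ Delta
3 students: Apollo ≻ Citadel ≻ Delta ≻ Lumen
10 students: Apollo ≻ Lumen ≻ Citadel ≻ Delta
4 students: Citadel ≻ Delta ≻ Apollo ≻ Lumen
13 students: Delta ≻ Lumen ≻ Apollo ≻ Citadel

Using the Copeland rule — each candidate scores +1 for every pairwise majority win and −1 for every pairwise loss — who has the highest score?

Lumen

Pairwise results:
  Citadel vs Apollo: Apollo wins 37–4.
  Citadel vs Lumen: Lumen wins 34–7.
  Citadel vs Delta: Citadel wins 28–13.
  Apollo vs Lumen: Lumen wins 24–17.
  Apollo vs Delta: Apollo wins 24–17.
  Lumen vs Delta: Lumen wins 21–20.
Copeland scores (wins − losses):
  Citadel: 1 − 2 = -1
  Apollo: 2 − 1 = 1
  Lumen: 3 − 0 = 3
  Delta: 0 − 3 = -3
Lumen has the best Copeland score.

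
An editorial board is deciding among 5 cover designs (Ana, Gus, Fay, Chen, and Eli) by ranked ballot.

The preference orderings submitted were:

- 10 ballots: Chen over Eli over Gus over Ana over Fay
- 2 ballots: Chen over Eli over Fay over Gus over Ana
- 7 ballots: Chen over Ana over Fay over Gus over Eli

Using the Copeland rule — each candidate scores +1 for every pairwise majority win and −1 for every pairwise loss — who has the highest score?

Chen

Pairwise results:
  Ana vs Gus: Gus wins 12–7.
  Ana vs Fay: Ana wins 17–2.
  Ana vs Chen: Chen wins 19–0.
  Ana vs Eli: Eli wins 12–7.
  Gus vs Fay: Gus wins 10–9.
  Gus vs Chen: Chen wins 19–0.
  Gus vs Eli: Eli wins 12–7.
  Fay vs Chen: Chen wins 19–0.
  Fay vs Eli: Eli wins 12–7.
  Chen vs Eli: Chen wins 19–0.
Copeland scores (wins − losses):
  Ana: 1 − 3 = -2
  Gus: 2 − 2 = 0
  Fay: 0 − 4 = -4
  Chen: 4 − 0 = 4
  Eli: 3 − 1 = 2
Chen has the best Copeland score.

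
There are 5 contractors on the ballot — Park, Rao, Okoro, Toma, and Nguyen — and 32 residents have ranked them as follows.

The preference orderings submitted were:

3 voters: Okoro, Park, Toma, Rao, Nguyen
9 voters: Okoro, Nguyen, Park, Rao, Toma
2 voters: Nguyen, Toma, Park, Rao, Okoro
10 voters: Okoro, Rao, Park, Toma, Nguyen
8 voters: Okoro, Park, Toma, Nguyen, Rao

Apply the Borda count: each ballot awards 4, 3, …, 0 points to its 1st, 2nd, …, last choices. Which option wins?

Okoro

Borda scores:
  Park: 3·3 + 9·2 + 2·2 + 10·2 + 8·3 = 75
  Rao: 3·1 + 9·1 + 2·1 + 10·3 + 8·0 = 44
  Okoro: 3·4 + 9·4 + 2·0 + 10·4 + 8·4 = 120
  Toma: 3·2 + 9·0 + 2·3 + 10·1 + 8·2 = 38
  Nguyen: 3·0 + 9·3 + 2·4 + 10·0 + 8·1 = 43
Okoro has the highest total.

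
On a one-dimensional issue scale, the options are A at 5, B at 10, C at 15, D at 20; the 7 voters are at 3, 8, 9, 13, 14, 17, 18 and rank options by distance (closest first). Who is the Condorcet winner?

With single-peaked preferences on a line, the Condorcet winner is the candidate closest to the median voter.
The median voter (position 13) is closest to C at 15.
Check: C vs D — voters closer to C: 6 of 7.

C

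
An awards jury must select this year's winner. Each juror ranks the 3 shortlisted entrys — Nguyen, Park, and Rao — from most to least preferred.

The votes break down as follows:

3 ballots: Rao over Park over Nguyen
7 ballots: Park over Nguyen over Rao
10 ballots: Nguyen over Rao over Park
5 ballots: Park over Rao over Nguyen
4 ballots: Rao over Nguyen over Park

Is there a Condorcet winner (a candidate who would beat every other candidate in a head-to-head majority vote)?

No

Head-to-head results (29 voters total):
Nguyen vs Park: Park wins 15–14.
Nguyen vs Rao: Nguyen wins 17–12.
Park vs Rao: Rao wins 17–12.
No candidate beats all others: Nguyen beats Rao beats Park beats Nguyen, a majority cycle.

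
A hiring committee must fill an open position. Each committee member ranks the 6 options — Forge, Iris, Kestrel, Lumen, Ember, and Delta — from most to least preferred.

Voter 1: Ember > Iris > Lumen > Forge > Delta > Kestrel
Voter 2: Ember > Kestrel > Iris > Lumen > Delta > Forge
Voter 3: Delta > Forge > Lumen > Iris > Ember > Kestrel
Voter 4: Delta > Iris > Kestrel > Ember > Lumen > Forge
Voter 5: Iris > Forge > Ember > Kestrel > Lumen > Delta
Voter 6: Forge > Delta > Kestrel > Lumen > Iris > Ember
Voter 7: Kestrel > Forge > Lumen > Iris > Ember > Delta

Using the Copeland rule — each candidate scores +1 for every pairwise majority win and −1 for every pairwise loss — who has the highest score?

Iris

Pairwise results:
  Forge vs Iris: Iris wins 4–3.
  Forge vs Kestrel: Forge wins 4–3.
  Forge vs Lumen: Forge wins 4–3.
  Forge vs Ember: Forge wins 4–3.
  Forge vs Delta: Forge wins 4–3.
  Iris vs Kestrel: Iris wins 4–3.
  Iris vs Lumen: Iris wins 4–3.
  Iris vs Ember: Iris wins 5–2.
  Iris vs Delta: Iris wins 4–3.
  Kestrel vs Lumen: Kestrel wins 5–2.
  Kestrel vs Ember: Ember wins 4–3.
  Kestrel vs Delta: Delta wins 4–3.
  Lumen vs Ember: Ember wins 4–3.
  Lumen vs Delta: Lumen wins 4–3.
  Ember vs Delta: Ember wins 4–3.
Copeland scores (wins − losses):
  Forge: 4 − 1 = 3
  Iris: 5 − 0 = 5
  Kestrel: 1 − 4 = -3
  Lumen: 1 − 4 = -3
  Ember: 3 − 2 = 1
  Delta: 1 − 4 = -3
Iris has the best Copeland score.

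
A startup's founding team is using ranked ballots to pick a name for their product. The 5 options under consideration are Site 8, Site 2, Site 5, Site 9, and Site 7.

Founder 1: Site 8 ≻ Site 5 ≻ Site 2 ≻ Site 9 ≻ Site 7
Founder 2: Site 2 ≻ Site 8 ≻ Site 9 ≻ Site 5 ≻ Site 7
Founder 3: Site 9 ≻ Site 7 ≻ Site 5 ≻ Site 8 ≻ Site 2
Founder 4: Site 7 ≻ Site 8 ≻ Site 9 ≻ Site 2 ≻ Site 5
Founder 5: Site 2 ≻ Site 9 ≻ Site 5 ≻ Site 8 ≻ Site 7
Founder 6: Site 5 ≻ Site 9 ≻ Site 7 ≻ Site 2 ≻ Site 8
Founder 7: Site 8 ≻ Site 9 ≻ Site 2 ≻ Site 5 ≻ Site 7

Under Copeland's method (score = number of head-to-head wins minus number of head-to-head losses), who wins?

Pairwise results:
  Site 8 vs Site 2: Site 8 wins 4–3.
  Site 8 vs Site 5: Site 8 wins 4–3.
  Site 8 vs Site 9: Site 8 wins 4–3.
  Site 8 vs Site 7: Site 8 wins 4–3.
  Site 2 vs Site 5: Site 2 wins 4–3.
  Site 2 vs Site 9: Site 9 wins 4–3.
  Site 2 vs Site 7: Site 2 wins 4–3.
  Site 5 vs Site 9: Site 9 wins 5–2.
  Site 5 vs Site 7: Site 5 wins 5–2.
  Site 9 vs Site 7: Site 9 wins 6–1.
Copeland scores (wins − losses):
  Site 8: 4 − 0 = 4
  Site 2: 2 − 2 = 0
  Site 5: 1 − 3 = -2
  Site 9: 3 − 1 = 2
  Site 7: 0 − 4 = -4
Site 8 has the best Copeland score.

Site 8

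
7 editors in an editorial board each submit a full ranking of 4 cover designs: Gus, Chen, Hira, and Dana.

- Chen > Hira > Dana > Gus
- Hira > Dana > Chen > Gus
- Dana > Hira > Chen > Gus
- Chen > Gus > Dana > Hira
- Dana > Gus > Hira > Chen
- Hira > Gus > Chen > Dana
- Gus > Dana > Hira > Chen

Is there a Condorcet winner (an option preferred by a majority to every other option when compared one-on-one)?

Head-to-head results (7 voters total):
Gus vs Chen: Chen wins 4–3.
Gus vs Hira: Hira wins 4–3.
Gus vs Dana: Dana wins 4–3.
Chen vs Hira: Hira wins 5–2.
Chen vs Dana: Dana wins 4–3.
Hira vs Dana: Dana wins 4–3.
Dana beats each rival — Gus (4–3), Chen (4–3), Hira (4–3) — so Dana is the Condorcet winner.

Yes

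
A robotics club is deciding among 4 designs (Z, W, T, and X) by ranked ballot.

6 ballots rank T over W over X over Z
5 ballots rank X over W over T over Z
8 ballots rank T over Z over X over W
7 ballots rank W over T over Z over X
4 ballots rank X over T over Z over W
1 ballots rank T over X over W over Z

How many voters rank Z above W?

12

Ballots ranking Z above W: 8+4 = 12.
Ballots ranking W above Z: 6+5+7+1 = 19.
So 12 of 31 voters prefer Z to W.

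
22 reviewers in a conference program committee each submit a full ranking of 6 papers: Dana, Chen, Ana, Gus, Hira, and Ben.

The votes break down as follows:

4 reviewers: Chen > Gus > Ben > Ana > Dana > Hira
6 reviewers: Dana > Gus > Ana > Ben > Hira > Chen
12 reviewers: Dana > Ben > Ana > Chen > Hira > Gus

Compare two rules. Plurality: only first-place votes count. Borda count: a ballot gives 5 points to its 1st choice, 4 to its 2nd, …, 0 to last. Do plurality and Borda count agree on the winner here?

Yes

Plurality first-place counts: Dana 18, Chen 4, Ana 0, Gus 0, Hira 0, Ben 0 → Dana.
Borda totals: Dana 94, Chen 44, Ana 62, Gus 40, Hira 18, Ben 72 → Dana.
The two rules agree on Dana.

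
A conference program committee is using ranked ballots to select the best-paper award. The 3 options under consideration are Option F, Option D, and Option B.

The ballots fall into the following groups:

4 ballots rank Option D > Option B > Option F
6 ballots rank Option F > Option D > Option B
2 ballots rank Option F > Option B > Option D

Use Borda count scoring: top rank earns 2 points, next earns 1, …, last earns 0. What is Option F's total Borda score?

16

Borda scores:
  Option F: 4·0 + 6·2 + 2·2 = 16
  Option D: 4·2 + 6·1 + 2·0 = 14
  Option B: 4·1 + 6·0 + 2·1 = 6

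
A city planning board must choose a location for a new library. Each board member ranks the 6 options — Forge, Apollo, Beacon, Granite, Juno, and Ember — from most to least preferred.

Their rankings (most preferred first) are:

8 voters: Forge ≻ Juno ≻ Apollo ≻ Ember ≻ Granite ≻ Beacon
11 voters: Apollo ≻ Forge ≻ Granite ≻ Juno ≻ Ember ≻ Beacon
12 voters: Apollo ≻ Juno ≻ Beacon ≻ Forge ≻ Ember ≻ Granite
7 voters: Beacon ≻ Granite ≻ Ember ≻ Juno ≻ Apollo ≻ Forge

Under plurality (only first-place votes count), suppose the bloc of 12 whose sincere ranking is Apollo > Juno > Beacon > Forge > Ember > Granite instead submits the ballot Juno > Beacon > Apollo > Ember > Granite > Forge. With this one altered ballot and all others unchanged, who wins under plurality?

Juno

First-place totals with the altered ballot: Forge 8, Apollo 11, Beacon 7, Granite 0, Juno 12, Ember 0.
The switch changes the winner from Apollo to Juno.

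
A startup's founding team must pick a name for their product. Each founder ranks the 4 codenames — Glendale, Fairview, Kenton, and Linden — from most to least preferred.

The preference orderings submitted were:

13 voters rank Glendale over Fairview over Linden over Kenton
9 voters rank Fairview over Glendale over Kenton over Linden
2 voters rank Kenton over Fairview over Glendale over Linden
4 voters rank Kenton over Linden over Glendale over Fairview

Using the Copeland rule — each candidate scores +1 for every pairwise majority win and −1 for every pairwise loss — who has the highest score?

Glendale

Pairwise results:
  Glendale vs Fairview: Glendale wins 17–11.
  Glendale vs Kenton: Glendale wins 22–6.
  Glendale vs Linden: Glendale wins 24–4.
  Fairview vs Kenton: Fairview wins 22–6.
  Fairview vs Linden: Fairview wins 24–4.
  Kenton vs Linden: Kenton wins 15–13.
Copeland scores (wins − losses):
  Glendale: 3 − 0 = 3
  Fairview: 2 − 1 = 1
  Kenton: 1 − 2 = -1
  Linden: 0 − 3 = -3
Glendale has the best Copeland score.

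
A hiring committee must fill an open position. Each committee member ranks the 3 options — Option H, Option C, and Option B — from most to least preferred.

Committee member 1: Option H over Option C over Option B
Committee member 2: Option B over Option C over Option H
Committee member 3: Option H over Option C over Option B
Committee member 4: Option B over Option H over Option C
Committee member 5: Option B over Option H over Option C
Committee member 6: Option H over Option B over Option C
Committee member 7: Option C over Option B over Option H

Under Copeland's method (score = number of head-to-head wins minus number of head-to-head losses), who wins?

Pairwise results:
  Option H vs Option C: Option H wins 5–2.
  Option H vs Option B: Option B wins 4–3.
  Option C vs Option B: Option B wins 4–3.
Copeland scores (wins − losses):
  Option H: 1 − 1 = 0
  Option C: 0 − 2 = -2
  Option B: 2 − 0 = 2
Option B has the best Copeland score.

Option B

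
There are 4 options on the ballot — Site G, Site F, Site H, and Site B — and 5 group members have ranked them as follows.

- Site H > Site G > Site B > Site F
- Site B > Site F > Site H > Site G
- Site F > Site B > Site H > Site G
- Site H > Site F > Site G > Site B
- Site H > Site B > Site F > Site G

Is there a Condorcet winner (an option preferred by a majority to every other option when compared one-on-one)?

Yes

Head-to-head results (5 voters total):
Site G vs Site F: Site F wins 4–1.
Site G vs Site H: Site H wins 5–0.
Site G vs Site B: Site B wins 3–2.
Site F vs Site H: Site H wins 3–2.
Site F vs Site B: Site B wins 3–2.
Site H vs Site B: Site H wins 3–2.
Site H beats each rival — Site G (5–0), Site F (3–2), Site B (3–2) — so Site H is the Condorcet winner.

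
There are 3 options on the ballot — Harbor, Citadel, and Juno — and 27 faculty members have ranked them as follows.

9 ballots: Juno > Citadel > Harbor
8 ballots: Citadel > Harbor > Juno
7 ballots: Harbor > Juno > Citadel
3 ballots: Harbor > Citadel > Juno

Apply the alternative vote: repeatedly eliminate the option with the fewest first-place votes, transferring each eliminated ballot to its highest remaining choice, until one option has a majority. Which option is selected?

Round 1: Harbor 10, Juno 9, Citadel 8. Citadel has the fewest and is eliminated.
Round 2: Harbor 18, Juno 9. Harbor has a majority.

Harbor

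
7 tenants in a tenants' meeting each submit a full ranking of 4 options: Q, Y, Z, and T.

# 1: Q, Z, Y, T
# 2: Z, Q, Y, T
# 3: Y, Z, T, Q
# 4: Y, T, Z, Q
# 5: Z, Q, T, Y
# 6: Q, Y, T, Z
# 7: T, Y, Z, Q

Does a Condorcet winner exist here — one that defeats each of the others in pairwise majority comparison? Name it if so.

No Condorcet winner

Head-to-head results (7 voters total):
Q vs Y: Q wins 4–3.
Q vs Z: Z wins 5–2.
Q vs T: Q wins 4–3.
Y vs Z: Y wins 4–3.
Y vs T: Y wins 5–2.
Z vs T: Z wins 4–3.
No candidate beats all others: Q beats Y beats Z beats Q, a majority cycle.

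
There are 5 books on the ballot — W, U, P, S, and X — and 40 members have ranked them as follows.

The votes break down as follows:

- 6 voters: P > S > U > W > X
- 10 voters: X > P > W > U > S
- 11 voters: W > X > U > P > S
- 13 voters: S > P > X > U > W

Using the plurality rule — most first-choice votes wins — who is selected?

First-place vote totals:
  W: 11
  U: 0
  P: 6
  S: 13
  X: 10
S has the most first-place votes.

S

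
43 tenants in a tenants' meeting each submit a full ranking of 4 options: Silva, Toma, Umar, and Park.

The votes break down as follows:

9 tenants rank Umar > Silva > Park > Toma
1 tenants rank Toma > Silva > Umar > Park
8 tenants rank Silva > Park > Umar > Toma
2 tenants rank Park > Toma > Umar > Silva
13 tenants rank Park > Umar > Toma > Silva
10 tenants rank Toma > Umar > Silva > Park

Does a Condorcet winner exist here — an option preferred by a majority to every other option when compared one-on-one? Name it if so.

Head-to-head results (43 voters total):
Silva vs Toma: Toma wins 26–17.
Silva vs Umar: Umar wins 34–9.
Silva vs Park: Silva wins 28–15.
Toma vs Umar: Umar wins 30–13.
Toma vs Park: Park wins 32–11.
Umar vs Park: Park wins 23–20.
No candidate beats all others: Silva beats Park beats Toma beats Silva, a majority cycle.

No Condorcet winner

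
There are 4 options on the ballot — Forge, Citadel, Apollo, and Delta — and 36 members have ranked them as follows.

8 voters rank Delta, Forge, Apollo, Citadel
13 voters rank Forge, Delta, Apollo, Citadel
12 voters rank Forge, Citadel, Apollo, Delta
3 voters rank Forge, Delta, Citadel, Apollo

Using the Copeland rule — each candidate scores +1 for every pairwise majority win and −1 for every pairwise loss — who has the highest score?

Pairwise results:
  Forge vs Citadel: Forge wins 36–0.
  Forge vs Apollo: Forge wins 36–0.
  Forge vs Delta: Forge wins 28–8.
  Citadel vs Apollo: Apollo wins 21–15.
  Citadel vs Delta: Delta wins 24–12.
  Apollo vs Delta: Delta wins 24–12.
Copeland scores (wins − losses):
  Forge: 3 − 0 = 3
  Citadel: 0 − 3 = -3
  Apollo: 1 − 2 = -1
  Delta: 2 − 1 = 1
Forge has the best Copeland score.

Forge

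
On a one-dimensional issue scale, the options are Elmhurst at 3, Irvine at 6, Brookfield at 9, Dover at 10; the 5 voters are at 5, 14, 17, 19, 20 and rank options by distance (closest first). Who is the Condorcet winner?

With single-peaked preferences on a line, the Condorcet winner is the candidate closest to the median voter.
The median voter (position 17) is closest to Dover at 10.
Check: Dover vs Irvine — voters closer to Dover: 4 of 5.

Dover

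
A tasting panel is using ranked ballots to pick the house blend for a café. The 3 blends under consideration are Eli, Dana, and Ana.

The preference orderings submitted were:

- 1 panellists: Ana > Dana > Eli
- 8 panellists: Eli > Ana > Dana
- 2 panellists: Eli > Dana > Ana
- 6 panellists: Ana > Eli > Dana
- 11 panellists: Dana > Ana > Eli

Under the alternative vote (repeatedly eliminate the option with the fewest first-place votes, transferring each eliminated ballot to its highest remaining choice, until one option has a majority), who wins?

Round 1: Dana 11, Eli 10, Ana 7. Ana has the fewest and is eliminated.
Round 2: Eli 16, Dana 12. Eli has a majority.

Eli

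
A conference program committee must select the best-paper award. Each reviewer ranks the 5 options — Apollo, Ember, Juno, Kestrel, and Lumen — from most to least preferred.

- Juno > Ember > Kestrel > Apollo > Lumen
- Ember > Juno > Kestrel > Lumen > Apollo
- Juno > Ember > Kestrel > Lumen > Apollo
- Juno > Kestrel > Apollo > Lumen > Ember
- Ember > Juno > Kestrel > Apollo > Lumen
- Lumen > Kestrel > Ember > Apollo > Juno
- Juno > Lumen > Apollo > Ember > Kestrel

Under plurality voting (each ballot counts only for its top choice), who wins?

First-place vote totals:
  Apollo: 0
  Ember: 2
  Juno: 4
  Kestrel: 0
  Lumen: 1
Juno has the most first-place votes.

Juno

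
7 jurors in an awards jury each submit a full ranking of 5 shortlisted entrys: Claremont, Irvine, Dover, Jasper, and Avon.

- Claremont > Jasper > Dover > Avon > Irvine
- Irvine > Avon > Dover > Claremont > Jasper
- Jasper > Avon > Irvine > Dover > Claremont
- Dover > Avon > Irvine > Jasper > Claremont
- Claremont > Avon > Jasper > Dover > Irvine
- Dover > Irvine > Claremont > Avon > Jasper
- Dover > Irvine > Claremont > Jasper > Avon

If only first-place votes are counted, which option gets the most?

First-place vote totals:
  Claremont: 2
  Irvine: 1
  Dover: 3
  Jasper: 1
  Avon: 0
Dover has the most first-place votes.

Dover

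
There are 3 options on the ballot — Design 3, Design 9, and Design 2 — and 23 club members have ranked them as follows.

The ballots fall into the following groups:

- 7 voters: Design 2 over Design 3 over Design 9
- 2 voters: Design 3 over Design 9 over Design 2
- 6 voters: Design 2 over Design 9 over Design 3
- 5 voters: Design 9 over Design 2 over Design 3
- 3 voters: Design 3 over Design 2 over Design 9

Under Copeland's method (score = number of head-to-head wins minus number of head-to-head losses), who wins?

Pairwise results:
  Design 3 vs Design 9: Design 3 wins 12–11.
  Design 3 vs Design 2: Design 2 wins 18–5.
  Design 9 vs Design 2: Design 2 wins 16–7.
Copeland scores (wins − losses):
  Design 3: 1 − 1 = 0
  Design 9: 0 − 2 = -2
  Design 2: 2 − 0 = 2
Design 2 has the best Copeland score.

Design 2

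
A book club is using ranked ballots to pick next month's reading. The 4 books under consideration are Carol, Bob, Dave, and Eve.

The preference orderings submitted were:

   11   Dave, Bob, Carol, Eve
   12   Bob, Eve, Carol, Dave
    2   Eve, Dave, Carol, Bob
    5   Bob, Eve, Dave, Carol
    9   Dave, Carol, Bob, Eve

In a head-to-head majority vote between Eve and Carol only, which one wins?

Carol

Ballots ranking Eve above Carol: 12+2+5 = 19.
Ballots ranking Carol above Eve: 11+9 = 20.
Carol wins the head-to-head, 20–19.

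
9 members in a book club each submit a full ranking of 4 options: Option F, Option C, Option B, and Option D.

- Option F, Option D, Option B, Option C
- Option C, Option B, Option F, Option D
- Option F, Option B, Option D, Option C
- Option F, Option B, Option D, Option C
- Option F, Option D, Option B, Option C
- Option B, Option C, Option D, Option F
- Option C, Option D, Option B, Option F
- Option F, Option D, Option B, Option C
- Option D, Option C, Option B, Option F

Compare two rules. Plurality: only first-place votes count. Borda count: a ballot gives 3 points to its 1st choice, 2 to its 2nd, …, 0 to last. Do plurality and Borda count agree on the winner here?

Yes

Plurality first-place counts: Option F 5, Option C 2, Option B 1, Option D 1 → Option F.
Borda totals: Option F 16, Option C 10, Option B 14, Option D 14 → Option F.
The two rules agree on Option F.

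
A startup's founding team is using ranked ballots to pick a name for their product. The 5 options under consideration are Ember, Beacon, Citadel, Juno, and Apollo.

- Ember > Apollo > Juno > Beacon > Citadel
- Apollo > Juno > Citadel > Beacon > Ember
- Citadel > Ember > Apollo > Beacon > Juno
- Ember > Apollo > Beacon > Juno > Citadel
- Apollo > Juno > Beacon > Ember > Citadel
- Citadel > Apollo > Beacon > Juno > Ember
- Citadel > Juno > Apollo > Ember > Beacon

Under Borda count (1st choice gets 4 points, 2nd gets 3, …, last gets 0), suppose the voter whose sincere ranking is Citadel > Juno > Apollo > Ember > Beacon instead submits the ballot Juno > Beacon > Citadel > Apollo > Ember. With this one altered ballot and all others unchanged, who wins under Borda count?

Apollo

Borda totals with the altered ballot: Ember 12, Beacon 12, Citadel 12, Juno 14, Apollo 20.
The winner is unchanged: still Apollo.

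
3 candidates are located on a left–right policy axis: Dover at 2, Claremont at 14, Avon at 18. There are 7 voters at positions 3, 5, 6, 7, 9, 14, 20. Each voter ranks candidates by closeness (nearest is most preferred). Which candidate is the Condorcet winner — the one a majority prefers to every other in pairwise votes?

With single-peaked preferences on a line, the Condorcet winner is the candidate closest to the median voter.
The median voter (position 7) is closest to Dover at 2.
Check: Dover vs Avon — voters closer to Dover: 5 of 7.

Dover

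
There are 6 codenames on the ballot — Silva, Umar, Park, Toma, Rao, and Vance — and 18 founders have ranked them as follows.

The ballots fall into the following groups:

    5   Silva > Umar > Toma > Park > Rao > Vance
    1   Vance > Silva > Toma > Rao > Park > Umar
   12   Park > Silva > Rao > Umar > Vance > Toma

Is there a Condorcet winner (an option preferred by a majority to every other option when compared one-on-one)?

Head-to-head results (18 voters total):
Silva vs Umar: Silva wins 18–0.
Silva vs Park: Park wins 12–6.
Silva vs Toma: Silva wins 18–0.
Silva vs Rao: Silva wins 18–0.
Silva vs Vance: Silva wins 17–1.
Umar vs Park: Park wins 13–5.
Umar vs Toma: Umar wins 17–1.
Umar vs Rao: Rao wins 13–5.
Umar vs Vance: Umar wins 17–1.
Park vs Toma: Park wins 12–6.
Park vs Rao: Park wins 17–1.
Park vs Vance: Park wins 17–1.
Toma vs Rao: Rao wins 12–6.
Toma vs Vance: Vance wins 13–5.
Rao vs Vance: Rao wins 17–1.
Park beats each rival — Silva (12–6), Umar (13–5), Toma (12–6), Rao (17–1), Vance (17–1) — so Park is the Condorcet winner.

Yes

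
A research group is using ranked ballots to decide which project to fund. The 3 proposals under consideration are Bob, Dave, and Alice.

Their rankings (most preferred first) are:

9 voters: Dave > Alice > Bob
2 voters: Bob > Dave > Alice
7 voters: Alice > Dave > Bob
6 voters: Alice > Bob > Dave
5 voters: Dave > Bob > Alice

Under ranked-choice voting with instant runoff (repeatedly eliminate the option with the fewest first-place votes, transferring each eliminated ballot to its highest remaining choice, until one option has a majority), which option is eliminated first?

Bob

Round 1: Dave 14, Alice 13, Bob 2. Bob has the fewest and is eliminated.
Round 2: Dave 16, Alice 13. Dave has a majority.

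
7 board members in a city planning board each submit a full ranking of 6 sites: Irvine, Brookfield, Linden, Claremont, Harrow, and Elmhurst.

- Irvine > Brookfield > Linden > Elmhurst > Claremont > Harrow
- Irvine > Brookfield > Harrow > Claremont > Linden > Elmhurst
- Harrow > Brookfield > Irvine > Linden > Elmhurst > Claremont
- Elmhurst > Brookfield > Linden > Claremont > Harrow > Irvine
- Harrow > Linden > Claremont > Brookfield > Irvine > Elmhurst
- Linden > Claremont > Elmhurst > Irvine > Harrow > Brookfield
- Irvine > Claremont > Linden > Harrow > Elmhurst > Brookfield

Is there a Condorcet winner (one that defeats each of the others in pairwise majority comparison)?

Yes

Head-to-head results (7 voters total):
Irvine vs Brookfield: Irvine wins 4–3.
Irvine vs Linden: Irvine wins 4–3.
Irvine vs Claremont: Irvine wins 4–3.
Irvine vs Harrow: Irvine wins 4–3.
Irvine vs Elmhurst: Irvine wins 5–2.
Brookfield vs Linden: Brookfield wins 4–3.
Brookfield vs Claremont: Brookfield wins 4–3.
Brookfield vs Harrow: Harrow wins 4–3.
Brookfield vs Elmhurst: Brookfield wins 4–3.
Linden vs Claremont: Linden wins 5–2.
Linden vs Harrow: Linden wins 4–3.
Linden vs Elmhurst: Linden wins 6–1.
Claremont vs Harrow: Claremont wins 4–3.
Claremont vs Elmhurst: Claremont wins 4–3.
Harrow vs Elmhurst: Harrow wins 4–3.
Irvine beats each rival — Brookfield (4–3), Linden (4–3), Claremont (4–3), Harrow (4–3), Elmhurst (5–2) — so Irvine is the Condorcet winner.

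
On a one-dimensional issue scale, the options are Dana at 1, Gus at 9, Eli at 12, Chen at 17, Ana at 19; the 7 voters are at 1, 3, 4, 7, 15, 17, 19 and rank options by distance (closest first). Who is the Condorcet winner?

Gus

With single-peaked preferences on a line, the Condorcet winner is the candidate closest to the median voter.
The median voter (position 7) is closest to Gus at 9.
Check: Gus vs Chen — voters closer to Gus: 4 of 7.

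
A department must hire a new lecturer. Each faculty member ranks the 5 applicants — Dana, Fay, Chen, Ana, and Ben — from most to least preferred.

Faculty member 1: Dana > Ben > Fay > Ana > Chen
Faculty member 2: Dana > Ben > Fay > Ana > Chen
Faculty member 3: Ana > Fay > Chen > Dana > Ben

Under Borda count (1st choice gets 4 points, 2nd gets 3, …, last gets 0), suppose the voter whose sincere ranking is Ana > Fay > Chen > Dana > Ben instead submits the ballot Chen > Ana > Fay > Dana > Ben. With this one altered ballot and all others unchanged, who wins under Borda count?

Borda totals with the altered ballot: Dana 9, Fay 6, Chen 4, Ana 5, Ben 6.
The winner is unchanged: still Dana.

Dana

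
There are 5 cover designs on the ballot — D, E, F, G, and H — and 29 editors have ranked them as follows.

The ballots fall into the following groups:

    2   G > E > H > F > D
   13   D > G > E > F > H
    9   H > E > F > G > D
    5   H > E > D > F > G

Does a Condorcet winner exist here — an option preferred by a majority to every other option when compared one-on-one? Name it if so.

There is no Condorcet winner

Head-to-head results (29 voters total):
D vs E: E wins 16–13.
D vs F: D wins 18–11.
D vs G: D wins 18–11.
D vs H: H wins 16–13.
E vs F: E wins 29–0.
E vs G: G wins 15–14.
E vs H: E wins 15–14.
F vs G: G wins 15–14.
F vs H: H wins 16–13.
G vs H: G wins 15–14.
No candidate beats all others: D beats G beats E beats D, a majority cycle.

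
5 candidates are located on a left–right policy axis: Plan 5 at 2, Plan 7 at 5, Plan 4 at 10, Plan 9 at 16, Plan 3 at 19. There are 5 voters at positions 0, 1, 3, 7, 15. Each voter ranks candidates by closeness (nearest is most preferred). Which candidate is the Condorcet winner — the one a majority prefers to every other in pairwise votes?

With single-peaked preferences on a line, the Condorcet winner is the candidate closest to the median voter.
The median voter (position 3) is closest to Plan 5 at 2.
Check: Plan 5 vs Plan 9 — voters closer to Plan 5: 4 of 5.

Plan 5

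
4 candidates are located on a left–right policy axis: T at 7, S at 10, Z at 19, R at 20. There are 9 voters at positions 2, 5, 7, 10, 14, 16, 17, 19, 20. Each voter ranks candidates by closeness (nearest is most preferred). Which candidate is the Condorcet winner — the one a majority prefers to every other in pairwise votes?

S

With single-peaked preferences on a line, the Condorcet winner is the candidate closest to the median voter.
The median voter (position 14) is closest to S at 10.
Check: S vs T — voters closer to S: 6 of 9.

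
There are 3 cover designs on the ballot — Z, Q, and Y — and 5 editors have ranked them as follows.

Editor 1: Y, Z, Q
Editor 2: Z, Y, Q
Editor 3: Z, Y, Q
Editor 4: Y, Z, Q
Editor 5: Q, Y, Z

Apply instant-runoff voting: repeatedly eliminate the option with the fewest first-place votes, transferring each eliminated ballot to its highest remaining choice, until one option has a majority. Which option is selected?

Y

Round 1: Z 2, Y 2, Q 1. Q has the fewest and is eliminated.
Round 2: Y 3, Z 2. Y has a majority.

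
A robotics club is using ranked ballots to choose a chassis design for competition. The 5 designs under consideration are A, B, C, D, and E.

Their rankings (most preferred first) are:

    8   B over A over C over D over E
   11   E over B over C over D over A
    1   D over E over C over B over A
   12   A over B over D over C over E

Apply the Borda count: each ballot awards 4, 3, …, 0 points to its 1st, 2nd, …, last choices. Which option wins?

B

Borda scores:
  A: 8·3 + 11·0 + 0 + 12·4 = 72
  B: 8·4 + 11·3 + 1 + 12·3 = 102
  C: 8·2 + 11·2 + 2 + 12·1 = 52
  D: 8·1 + 11·1 + 4 + 12·2 = 47
  E: 8·0 + 11·4 + 3 + 12·0 = 47
B has the highest total.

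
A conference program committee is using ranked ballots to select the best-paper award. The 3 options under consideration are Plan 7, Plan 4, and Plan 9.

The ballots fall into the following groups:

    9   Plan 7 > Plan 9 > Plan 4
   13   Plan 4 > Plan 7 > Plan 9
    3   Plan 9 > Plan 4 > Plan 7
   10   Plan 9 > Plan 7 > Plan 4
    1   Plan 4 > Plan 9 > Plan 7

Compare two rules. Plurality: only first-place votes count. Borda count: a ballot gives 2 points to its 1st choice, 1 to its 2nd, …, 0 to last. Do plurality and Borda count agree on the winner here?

Plurality first-place counts: Plan 7 9, Plan 4 14, Plan 9 13 → Plan 4.
Borda totals: Plan 7 41, Plan 4 31, Plan 9 36 → Plan 7.
The two rules disagree: plurality picks Plan 4, Borda picks Plan 7.

No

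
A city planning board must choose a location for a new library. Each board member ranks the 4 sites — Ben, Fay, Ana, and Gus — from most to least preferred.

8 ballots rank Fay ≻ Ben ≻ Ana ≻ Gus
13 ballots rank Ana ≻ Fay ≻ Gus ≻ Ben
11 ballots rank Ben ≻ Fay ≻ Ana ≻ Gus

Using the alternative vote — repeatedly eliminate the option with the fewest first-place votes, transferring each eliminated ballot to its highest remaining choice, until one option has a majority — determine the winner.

Ben

Round 1: Ana 13, Ben 11, Fay 8, Gus 0. Gus has the fewest and is eliminated.
Round 2: Ana 13, Ben 11, Fay 8. Fay has the fewest and is eliminated.
Round 3: Ben 19, Ana 13. Ben has a majority.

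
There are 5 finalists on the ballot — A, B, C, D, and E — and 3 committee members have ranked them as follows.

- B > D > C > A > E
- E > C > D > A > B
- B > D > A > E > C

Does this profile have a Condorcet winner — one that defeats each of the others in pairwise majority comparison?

Head-to-head results (3 voters total):
A vs B: B wins 2–1.
A vs C: C wins 2–1.
A vs D: D wins 3–0.
A vs E: A wins 2–1.
B vs C: B wins 2–1.
B vs D: B wins 2–1.
B vs E: B wins 2–1.
C vs D: D wins 2–1.
C vs E: E wins 2–1.
D vs E: D wins 2–1.
B beats each rival — A (2–1), C (2–1), D (2–1), E (2–1) — so B is the Condorcet winner.

Yes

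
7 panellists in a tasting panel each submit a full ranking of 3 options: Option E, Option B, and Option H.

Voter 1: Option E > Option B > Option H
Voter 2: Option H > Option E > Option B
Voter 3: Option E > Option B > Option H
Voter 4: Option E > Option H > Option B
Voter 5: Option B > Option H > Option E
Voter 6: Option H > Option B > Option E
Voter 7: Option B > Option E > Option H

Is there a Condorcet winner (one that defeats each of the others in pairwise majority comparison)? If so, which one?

Head-to-head results (7 voters total):
Option E vs Option B: Option E wins 4–3.
Option E vs Option H: Option E wins 4–3.
Option B vs Option H: Option B wins 4–3.
Option E beats each rival — Option B (4–3), Option H (4–3) — so Option E is the Condorcet winner.

Option E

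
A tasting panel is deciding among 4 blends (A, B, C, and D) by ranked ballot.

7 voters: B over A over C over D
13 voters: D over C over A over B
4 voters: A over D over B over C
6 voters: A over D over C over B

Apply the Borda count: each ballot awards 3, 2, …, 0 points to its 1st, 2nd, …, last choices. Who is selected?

D

Borda scores:
  A: 7·2 + 13·1 + 4·3 + 6·3 = 57
  B: 7·3 + 13·0 + 4·1 + 6·0 = 25
  C: 7·1 + 13·2 + 4·0 + 6·1 = 39
  D: 7·0 + 13·3 + 4·2 + 6·2 = 59
D has the highest total.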